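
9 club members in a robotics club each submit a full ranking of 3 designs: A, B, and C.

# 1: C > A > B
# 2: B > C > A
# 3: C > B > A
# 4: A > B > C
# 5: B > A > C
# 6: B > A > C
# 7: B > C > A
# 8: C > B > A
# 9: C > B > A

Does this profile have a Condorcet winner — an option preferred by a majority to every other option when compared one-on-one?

Head-to-head results (9 voters total):
A vs B: B wins 7–2.
A vs C: C wins 6–3.
B vs C: B wins 5–4.
B beats each rival — A (7–2), C (5–4) — so B is the Condorcet winner.

Yes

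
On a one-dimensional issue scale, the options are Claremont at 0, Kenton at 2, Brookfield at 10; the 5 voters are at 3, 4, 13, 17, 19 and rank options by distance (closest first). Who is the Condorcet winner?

Brookfield

With single-peaked preferences on a line, the Condorcet winner is the candidate closest to the median voter.
The median voter (position 13) is closest to Brookfield at 10.
Check: Brookfield vs Claremont — voters closer to Brookfield: 3 of 5.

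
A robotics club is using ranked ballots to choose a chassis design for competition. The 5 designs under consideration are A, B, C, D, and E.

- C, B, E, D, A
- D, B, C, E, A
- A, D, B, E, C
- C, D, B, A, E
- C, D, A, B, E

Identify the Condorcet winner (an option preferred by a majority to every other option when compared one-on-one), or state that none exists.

Head-to-head results (5 voters total):
A vs B: B wins 3–2.
A vs C: C wins 4–1.
A vs D: D wins 4–1.
A vs E: A wins 3–2.
B vs C: C wins 3–2.
B vs D: D wins 4–1.
B vs E: B wins 5–0.
C vs D: C wins 3–2.
C vs E: C wins 4–1.
D vs E: D wins 4–1.
C beats each rival — A (4–1), B (3–2), D (3–2), E (4–1) — so C is the Condorcet winner.

C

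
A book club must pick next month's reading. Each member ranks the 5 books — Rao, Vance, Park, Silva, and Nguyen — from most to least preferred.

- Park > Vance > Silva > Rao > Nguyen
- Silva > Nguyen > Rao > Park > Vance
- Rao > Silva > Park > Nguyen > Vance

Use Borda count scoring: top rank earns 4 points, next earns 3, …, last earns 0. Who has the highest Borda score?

Borda scores:
  Rao: 1 + 2 + 4 = 7
  Vance: 3 + 0 + 0 = 3
  Park: 4 + 1 + 2 = 7
  Silva: 2 + 4 + 3 = 9
  Nguyen: 0 + 3 + 1 = 4
Silva has the highest total.

Silva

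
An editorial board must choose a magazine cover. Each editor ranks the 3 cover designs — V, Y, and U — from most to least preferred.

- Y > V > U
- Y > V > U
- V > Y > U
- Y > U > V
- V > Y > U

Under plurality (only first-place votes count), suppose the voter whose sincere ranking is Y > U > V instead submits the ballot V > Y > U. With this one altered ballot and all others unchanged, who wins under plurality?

V

First-place totals with the altered ballot: V 3, Y 2, U 0.
The switch changes the winner from Y to V.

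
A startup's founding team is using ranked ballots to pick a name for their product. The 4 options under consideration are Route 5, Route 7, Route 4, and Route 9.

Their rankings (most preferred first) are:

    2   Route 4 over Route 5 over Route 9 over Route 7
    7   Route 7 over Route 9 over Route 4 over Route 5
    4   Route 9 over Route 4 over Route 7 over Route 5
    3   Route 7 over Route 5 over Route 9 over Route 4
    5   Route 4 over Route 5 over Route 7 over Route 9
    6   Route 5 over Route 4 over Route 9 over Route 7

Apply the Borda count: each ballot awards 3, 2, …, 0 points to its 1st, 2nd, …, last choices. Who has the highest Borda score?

Route 4

Borda scores:
  Route 5: 2·2 + 7·0 + 4·0 + 3·2 + 5·2 + 6·3 = 38
  Route 7: 2·0 + 7·3 + 4·1 + 3·3 + 5·1 + 6·0 = 39
  Route 4: 2·3 + 7·1 + 4·2 + 3·0 + 5·3 + 6·2 = 48
  Route 9: 2·1 + 7·2 + 4·3 + 3·1 + 5·0 + 6·1 = 37
Route 4 has the highest total.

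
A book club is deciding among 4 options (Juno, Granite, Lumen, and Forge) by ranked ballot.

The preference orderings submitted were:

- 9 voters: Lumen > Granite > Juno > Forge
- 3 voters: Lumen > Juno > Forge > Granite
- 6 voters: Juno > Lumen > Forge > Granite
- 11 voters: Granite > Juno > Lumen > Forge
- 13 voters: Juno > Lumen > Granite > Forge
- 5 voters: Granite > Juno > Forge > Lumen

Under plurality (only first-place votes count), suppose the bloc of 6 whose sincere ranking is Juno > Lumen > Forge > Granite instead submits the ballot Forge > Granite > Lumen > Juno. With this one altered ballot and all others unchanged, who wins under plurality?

Granite

First-place totals with the altered ballot: Juno 13, Granite 16, Lumen 12, Forge 6.
The switch changes the winner from Juno to Granite.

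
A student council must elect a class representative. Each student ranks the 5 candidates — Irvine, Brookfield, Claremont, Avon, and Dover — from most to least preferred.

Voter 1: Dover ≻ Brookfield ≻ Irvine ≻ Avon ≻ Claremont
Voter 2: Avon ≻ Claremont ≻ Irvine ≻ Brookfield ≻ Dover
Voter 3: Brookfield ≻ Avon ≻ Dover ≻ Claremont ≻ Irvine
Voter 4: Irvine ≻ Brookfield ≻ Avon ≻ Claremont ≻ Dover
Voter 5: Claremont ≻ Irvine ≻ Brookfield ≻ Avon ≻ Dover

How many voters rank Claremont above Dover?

3

Ballots ranking Claremont above Dover: 3.
Ballots ranking Dover above Claremont: 2.
So 3 of 5 voters prefer Claremont to Dover.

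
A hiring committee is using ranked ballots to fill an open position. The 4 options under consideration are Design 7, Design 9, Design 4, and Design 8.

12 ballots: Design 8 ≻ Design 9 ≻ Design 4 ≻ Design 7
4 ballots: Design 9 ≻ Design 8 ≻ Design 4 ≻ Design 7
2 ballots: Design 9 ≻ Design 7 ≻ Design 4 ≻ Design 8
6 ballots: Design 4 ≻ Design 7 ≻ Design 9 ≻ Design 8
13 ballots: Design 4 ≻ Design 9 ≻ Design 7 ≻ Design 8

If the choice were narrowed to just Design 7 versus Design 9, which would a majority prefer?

Ballots ranking Design 7 above Design 9: 6.
Ballots ranking Design 9 above Design 7: 12+4+2+13 = 31.
Design 9 wins the head-to-head, 31–6.

Design 9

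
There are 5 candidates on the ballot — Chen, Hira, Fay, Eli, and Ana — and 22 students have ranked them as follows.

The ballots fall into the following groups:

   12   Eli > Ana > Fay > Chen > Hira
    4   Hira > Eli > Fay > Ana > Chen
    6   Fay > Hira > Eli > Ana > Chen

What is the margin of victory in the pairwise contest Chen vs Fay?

22

Ballots ranking Chen above Fay: 0.
Ballots ranking Fay above Chen: 12+4+6 = 22.
Fay wins 22–0, a margin of 22.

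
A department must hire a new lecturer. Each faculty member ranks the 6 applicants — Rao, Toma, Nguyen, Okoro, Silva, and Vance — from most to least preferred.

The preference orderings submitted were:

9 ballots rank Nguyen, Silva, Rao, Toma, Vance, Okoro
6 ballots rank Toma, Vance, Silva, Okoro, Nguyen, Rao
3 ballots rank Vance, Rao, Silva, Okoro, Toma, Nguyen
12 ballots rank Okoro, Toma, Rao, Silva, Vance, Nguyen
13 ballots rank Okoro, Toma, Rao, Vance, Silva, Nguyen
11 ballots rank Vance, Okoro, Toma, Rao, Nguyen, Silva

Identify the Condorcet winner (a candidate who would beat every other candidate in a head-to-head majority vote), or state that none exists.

Head-to-head results (54 voters total):
Rao vs Toma: Toma wins 42–12.
Rao vs Nguyen: Rao wins 39–15.
Rao vs Okoro: Okoro wins 42–12.
Rao vs Silva: Rao wins 39–15.
Rao vs Vance: Rao wins 34–20.
Toma vs Nguyen: Toma wins 45–9.
Toma vs Okoro: Okoro wins 39–15.
Toma vs Silva: Toma wins 42–12.
Toma vs Vance: Toma wins 40–14.
Nguyen vs Okoro: Okoro wins 45–9.
Nguyen vs Silva: Silva wins 34–20.
Nguyen vs Vance: Vance wins 45–9.
Okoro vs Silva: Okoro wins 36–18.
Okoro vs Vance: Vance wins 29–25.
Silva vs Vance: Vance wins 33–21.
No candidate beats all others: Rao beats Vance beats Okoro beats Rao, a majority cycle.

No Condorcet winner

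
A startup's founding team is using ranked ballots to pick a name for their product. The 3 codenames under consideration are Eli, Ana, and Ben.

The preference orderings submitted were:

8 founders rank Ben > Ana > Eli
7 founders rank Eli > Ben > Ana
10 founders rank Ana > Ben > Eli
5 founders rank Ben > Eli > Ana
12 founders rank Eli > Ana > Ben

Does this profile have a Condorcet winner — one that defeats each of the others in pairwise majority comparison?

Head-to-head results (42 voters total):
Eli vs Ana: Eli wins 24–18.
Eli vs Ben: Ben wins 23–19.
Ana vs Ben: Ana wins 22–20.
No candidate beats all others: Eli beats Ana beats Ben beats Eli, a majority cycle.

No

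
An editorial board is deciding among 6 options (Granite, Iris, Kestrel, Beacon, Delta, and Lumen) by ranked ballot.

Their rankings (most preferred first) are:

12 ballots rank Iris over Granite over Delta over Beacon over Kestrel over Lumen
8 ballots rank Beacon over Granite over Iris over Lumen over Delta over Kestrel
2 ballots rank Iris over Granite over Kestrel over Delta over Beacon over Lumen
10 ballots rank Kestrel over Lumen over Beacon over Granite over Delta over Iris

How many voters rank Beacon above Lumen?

Ballots ranking Beacon above Lumen: 12+8+2 = 22.
Ballots ranking Lumen above Beacon: 10.
So 22 of 32 voters prefer Beacon to Lumen.

22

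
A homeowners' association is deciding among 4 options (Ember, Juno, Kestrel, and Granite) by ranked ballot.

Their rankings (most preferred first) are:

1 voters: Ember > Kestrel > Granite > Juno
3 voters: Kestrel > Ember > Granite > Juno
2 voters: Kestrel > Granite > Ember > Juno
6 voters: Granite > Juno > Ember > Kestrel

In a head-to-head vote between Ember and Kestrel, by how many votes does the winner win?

Ballots ranking Ember above Kestrel: 1+6 = 7.
Ballots ranking Kestrel above Ember: 3+2 = 5.
Ember wins 7–5, a margin of 2.

2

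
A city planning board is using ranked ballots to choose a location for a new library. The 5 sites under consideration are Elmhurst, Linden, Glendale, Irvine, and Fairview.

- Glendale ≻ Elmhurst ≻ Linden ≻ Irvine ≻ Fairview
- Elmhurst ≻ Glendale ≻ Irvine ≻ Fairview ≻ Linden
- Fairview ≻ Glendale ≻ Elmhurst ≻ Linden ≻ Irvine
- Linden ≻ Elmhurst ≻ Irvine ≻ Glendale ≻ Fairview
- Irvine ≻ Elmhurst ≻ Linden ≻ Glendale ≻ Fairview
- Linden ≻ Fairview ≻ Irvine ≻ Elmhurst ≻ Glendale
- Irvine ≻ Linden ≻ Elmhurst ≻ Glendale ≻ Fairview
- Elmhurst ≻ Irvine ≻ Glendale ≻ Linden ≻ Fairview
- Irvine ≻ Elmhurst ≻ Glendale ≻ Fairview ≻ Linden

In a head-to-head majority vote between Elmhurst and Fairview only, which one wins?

Ballots ranking Elmhurst above Fairview: 7.
Ballots ranking Fairview above Elmhurst: 2.
Elmhurst wins the head-to-head, 7–2.

Elmhurst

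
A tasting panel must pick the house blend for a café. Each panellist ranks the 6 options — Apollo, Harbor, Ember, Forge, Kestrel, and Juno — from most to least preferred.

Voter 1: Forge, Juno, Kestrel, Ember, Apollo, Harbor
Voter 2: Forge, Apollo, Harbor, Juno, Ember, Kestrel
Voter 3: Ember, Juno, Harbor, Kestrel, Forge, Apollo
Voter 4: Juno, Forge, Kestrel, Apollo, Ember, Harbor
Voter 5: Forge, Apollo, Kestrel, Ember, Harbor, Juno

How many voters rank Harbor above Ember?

1

Ballots ranking Harbor above Ember: 1.
Ballots ranking Ember above Harbor: 4.
So 1 of 5 voters prefer Harbor to Ember.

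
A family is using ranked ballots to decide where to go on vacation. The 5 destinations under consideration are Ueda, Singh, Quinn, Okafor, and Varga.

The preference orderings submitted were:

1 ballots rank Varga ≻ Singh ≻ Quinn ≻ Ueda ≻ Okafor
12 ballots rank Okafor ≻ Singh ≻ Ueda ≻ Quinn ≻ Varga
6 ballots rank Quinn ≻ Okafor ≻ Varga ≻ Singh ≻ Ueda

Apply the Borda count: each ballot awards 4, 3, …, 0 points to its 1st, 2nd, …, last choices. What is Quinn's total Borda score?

38

Borda scores:
  Ueda: 1 + 12·2 + 6·0 = 25
  Singh: 3 + 12·3 + 6·1 = 45
  Quinn: 2 + 12·1 + 6·4 = 38
  Okafor: 0 + 12·4 + 6·3 = 66
  Varga: 4 + 12·0 + 6·2 = 16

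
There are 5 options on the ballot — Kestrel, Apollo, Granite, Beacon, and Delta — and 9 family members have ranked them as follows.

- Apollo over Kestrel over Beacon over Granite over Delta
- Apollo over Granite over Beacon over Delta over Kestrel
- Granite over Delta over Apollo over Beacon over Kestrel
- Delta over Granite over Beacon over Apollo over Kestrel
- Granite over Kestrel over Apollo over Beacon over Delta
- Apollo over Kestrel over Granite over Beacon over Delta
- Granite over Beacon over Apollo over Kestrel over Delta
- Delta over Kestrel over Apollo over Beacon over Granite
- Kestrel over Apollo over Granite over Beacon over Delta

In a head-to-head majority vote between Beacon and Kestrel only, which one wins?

Ballots ranking Beacon above Kestrel: 4.
Ballots ranking Kestrel above Beacon: 5.
Kestrel wins the head-to-head, 5–4.

Kestrel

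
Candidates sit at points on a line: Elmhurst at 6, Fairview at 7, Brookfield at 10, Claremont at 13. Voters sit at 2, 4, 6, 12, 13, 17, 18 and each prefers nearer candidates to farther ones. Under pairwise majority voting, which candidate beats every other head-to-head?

With single-peaked preferences on a line, the Condorcet winner is the candidate closest to the median voter.
The median voter (position 12) is closest to Claremont at 13.
Check: Claremont vs Fairview — voters closer to Claremont: 4 of 7.

Claremont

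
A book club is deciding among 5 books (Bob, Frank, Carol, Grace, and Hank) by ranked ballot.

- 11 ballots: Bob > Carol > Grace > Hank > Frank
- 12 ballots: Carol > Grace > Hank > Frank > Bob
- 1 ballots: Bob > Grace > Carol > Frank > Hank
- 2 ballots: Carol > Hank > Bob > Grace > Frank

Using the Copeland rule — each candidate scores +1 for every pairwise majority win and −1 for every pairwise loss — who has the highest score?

Carol

Pairwise results:
  Bob vs Frank: Bob wins 14–12.
  Bob vs Carol: Carol wins 14–12.
  Bob vs Grace: Bob wins 14–12.
  Bob vs Hank: Hank wins 14–12.
  Frank vs Carol: Carol wins 26–0.
  Frank vs Grace: Grace wins 26–0.
  Frank vs Hank: Hank wins 25–1.
  Carol vs Grace: Carol wins 25–1.
  Carol vs Hank: Carol wins 26–0.
  Grace vs Hank: Grace wins 24–2.
Copeland scores (wins − losses):
  Bob: 2 − 2 = 0
  Frank: 0 − 4 = -4
  Carol: 4 − 0 = 4
  Grace: 2 − 2 = 0
  Hank: 2 − 2 = 0
Carol has the best Copeland score.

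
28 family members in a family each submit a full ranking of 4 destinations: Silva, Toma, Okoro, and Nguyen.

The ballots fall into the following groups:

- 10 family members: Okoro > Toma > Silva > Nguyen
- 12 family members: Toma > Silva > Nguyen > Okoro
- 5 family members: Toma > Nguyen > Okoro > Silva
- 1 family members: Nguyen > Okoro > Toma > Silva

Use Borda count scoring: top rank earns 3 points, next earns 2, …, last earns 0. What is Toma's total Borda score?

Borda scores:
  Silva: 10·1 + 12·2 + 5·0 + 0 = 34
  Toma: 10·2 + 12·3 + 5·3 + 1 = 72
  Okoro: 10·3 + 12·0 + 5·1 + 2 = 37
  Nguyen: 10·0 + 12·1 + 5·2 + 3 = 25

72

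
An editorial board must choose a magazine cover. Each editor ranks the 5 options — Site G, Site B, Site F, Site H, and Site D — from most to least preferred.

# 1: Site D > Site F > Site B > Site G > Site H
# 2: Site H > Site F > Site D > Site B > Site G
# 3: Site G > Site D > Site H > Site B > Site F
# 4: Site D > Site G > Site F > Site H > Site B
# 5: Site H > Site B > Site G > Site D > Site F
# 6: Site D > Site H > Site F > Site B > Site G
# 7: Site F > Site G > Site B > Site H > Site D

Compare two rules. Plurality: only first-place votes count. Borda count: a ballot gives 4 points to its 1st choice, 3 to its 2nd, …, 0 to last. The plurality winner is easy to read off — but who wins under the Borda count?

Plurality first-place counts: Site G 1, Site B 0, Site F 1, Site H 2, Site D 3 → Site D.
Borda totals: Site G 13, Site B 10, Site F 14, Site H 15, Site D 18 → Site D.

Site D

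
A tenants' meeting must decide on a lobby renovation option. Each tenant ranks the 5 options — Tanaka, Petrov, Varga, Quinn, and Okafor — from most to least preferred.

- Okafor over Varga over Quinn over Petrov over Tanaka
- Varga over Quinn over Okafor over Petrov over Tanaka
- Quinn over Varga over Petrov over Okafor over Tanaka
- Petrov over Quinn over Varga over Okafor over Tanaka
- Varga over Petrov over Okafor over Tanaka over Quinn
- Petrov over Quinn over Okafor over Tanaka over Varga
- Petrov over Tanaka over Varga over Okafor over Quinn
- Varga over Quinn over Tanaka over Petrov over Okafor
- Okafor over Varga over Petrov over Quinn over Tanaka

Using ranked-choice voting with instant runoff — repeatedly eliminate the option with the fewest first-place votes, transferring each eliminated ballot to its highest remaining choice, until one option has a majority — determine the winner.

Varga

Round 1: Petrov 3, Varga 3, Okafor 2, Quinn 1, Tanaka 0. Tanaka has the fewest and is eliminated.
Round 2: Petrov 3, Varga 3, Okafor 2, Quinn 1. Quinn has the fewest and is eliminated.
Round 3: Varga 4, Petrov 3, Okafor 2. Okafor has the fewest and is eliminated.
Round 4: Varga 6, Petrov 3. Varga has a majority.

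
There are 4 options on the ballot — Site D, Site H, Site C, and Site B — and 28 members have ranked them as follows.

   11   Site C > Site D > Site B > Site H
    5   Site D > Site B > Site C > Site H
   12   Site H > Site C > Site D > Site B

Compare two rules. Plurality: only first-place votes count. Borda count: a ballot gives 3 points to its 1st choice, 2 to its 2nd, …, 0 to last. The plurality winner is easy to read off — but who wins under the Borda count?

Site C

Plurality first-place counts: Site D 5, Site H 12, Site C 11, Site B 0 → Site H.
Borda totals: Site D 49, Site H 36, Site C 62, Site B 21 → Site C.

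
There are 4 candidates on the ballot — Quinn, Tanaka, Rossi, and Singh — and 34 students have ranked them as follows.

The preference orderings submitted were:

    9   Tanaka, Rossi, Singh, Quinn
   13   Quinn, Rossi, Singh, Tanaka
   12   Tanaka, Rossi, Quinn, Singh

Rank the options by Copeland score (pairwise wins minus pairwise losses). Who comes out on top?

Pairwise results:
  Quinn vs Tanaka: Tanaka wins 21–13.
  Quinn vs Rossi: Rossi wins 21–13.
  Quinn vs Singh: Quinn wins 25–9.
  Tanaka vs Rossi: Tanaka wins 21–13.
  Tanaka vs Singh: Tanaka wins 21–13.
  Rossi vs Singh: Rossi wins 34–0.
Copeland scores (wins − losses):
  Quinn: 1 − 2 = -1
  Tanaka: 3 − 0 = 3
  Rossi: 2 − 1 = 1
  Singh: 0 − 3 = -3
Tanaka has the best Copeland score.

Tanaka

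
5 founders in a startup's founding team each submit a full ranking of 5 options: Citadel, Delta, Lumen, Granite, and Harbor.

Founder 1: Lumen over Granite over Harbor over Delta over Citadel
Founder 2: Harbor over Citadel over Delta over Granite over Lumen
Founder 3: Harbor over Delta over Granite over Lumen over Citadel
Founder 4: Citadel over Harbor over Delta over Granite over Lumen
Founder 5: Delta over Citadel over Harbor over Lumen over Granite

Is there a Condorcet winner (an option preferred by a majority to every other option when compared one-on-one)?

Head-to-head results (5 voters total):
Citadel vs Delta: Delta wins 3–2.
Citadel vs Lumen: Citadel wins 3–2.
Citadel vs Granite: Citadel wins 3–2.
Citadel vs Harbor: Harbor wins 3–2.
Delta vs Lumen: Delta wins 4–1.
Delta vs Granite: Delta wins 4–1.
Delta vs Harbor: Harbor wins 4–1.
Lumen vs Granite: Granite wins 3–2.
Lumen vs Harbor: Harbor wins 4–1.
Granite vs Harbor: Harbor wins 4–1.
Harbor beats each rival — Citadel (3–2), Delta (4–1), Lumen (4–1), Granite (4–1) — so Harbor is the Condorcet winner.

Yes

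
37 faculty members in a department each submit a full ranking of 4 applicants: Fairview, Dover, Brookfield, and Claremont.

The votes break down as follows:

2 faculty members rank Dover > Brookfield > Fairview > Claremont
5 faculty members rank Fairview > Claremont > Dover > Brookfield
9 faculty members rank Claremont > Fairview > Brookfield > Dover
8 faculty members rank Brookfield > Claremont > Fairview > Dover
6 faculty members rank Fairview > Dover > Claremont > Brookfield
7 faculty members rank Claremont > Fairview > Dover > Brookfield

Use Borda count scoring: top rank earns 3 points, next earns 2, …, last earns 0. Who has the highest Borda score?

Claremont

Borda scores:
  Fairview: 2·1 + 5·3 + 9·2 + 8·1 + 6·3 + 7·2 = 75
  Dover: 2·3 + 5·1 + 9·0 + 8·0 + 6·2 + 7·1 = 30
  Brookfield: 2·2 + 5·0 + 9·1 + 8·3 + 6·0 + 7·0 = 37
  Claremont: 2·0 + 5·2 + 9·3 + 8·2 + 6·1 + 7·3 = 80
Claremont has the highest total.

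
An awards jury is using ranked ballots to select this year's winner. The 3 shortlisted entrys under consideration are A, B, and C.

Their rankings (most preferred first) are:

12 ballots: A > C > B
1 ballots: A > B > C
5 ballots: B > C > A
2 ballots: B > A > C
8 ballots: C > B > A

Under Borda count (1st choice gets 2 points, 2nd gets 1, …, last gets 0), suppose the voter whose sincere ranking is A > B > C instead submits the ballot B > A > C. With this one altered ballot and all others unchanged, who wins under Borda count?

C

Borda totals with the altered ballot: A 27, B 24, C 33.
The winner is unchanged: still C.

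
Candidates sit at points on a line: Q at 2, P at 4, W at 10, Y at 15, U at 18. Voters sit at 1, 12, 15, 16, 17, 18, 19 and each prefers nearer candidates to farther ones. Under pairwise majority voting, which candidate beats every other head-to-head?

Y

With single-peaked preferences on a line, the Condorcet winner is the candidate closest to the median voter.
The median voter (position 16) is closest to Y at 15.
Check: Y vs Q — voters closer to Y: 6 of 7.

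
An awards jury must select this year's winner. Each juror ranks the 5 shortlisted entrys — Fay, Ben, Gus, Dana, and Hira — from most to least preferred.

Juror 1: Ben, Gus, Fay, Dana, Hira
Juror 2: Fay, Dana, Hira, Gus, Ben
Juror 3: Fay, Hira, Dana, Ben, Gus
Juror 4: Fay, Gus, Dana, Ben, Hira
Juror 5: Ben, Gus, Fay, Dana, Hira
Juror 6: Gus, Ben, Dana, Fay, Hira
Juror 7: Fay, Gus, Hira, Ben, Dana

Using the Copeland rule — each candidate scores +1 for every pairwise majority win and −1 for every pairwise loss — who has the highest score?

Fay

Pairwise results:
  Fay vs Ben: Fay wins 4–3.
  Fay vs Gus: Fay wins 4–3.
  Fay vs Dana: Fay wins 6–1.
  Fay vs Hira: Fay wins 7–0.
  Ben vs Gus: Gus wins 4–3.
  Ben vs Dana: Ben wins 4–3.
  Ben vs Hira: Ben wins 4–3.
  Gus vs Dana: Gus wins 5–2.
  Gus vs Hira: Gus wins 5–2.
  Dana vs Hira: Dana wins 5–2.
Copeland scores (wins − losses):
  Fay: 4 − 0 = 4
  Ben: 2 − 2 = 0
  Gus: 3 − 1 = 2
  Dana: 1 − 3 = -2
  Hira: 0 − 4 = -4
Fay has the best Copeland score.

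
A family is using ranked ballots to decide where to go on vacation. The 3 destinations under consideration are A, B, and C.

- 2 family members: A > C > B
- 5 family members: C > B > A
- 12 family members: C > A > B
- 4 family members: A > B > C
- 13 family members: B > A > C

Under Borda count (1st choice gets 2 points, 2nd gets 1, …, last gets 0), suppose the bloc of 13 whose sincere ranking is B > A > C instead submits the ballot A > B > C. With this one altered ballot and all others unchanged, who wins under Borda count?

Borda totals with the altered ballot: A 50, B 22, C 36.
The winner is unchanged: still A.

A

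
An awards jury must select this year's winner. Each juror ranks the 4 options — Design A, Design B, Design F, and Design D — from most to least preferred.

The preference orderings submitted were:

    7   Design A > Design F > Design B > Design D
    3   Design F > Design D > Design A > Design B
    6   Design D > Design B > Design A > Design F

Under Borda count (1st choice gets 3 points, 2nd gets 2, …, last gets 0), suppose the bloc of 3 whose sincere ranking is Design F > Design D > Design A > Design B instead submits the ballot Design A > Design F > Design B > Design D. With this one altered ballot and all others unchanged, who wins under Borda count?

Design A

Borda totals with the altered ballot: Design A 36, Design B 22, Design F 20, Design D 18.
The winner is unchanged: still Design A.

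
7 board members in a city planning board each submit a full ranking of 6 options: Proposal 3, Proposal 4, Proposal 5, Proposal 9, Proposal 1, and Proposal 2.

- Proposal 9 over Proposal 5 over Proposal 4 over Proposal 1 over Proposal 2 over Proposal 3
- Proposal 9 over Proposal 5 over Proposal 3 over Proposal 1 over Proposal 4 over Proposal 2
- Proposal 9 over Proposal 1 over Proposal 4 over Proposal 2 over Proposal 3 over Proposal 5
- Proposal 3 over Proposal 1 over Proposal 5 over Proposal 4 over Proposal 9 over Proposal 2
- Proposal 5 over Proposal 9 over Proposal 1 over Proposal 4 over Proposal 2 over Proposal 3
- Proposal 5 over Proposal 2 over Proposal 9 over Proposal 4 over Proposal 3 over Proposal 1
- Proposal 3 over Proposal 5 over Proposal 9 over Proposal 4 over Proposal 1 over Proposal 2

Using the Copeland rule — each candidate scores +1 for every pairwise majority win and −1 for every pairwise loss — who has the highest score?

Pairwise results:
  Proposal 3 vs Proposal 4: Proposal 4 wins 4–3.
  Proposal 3 vs Proposal 5: Proposal 5 wins 4–3.
  Proposal 3 vs Proposal 9: Proposal 9 wins 5–2.
  Proposal 3 vs Proposal 1: Proposal 3 wins 4–3.
  Proposal 3 vs Proposal 2: Proposal 2 wins 4–3.
  Proposal 4 vs Proposal 5: Proposal 5 wins 6–1.
  Proposal 4 vs Proposal 9: Proposal 9 wins 6–1.
  Proposal 4 vs Proposal 1: Proposal 1 wins 4–3.
  Proposal 4 vs Proposal 2: Proposal 4 wins 6–1.
  Proposal 5 vs Proposal 9: Proposal 5 wins 4–3.
  Proposal 5 vs Proposal 1: Proposal 5 wins 5–2.
  Proposal 5 vs Proposal 2: Proposal 5 wins 6–1.
  Proposal 9 vs Proposal 1: Proposal 9 wins 6–1.
  Proposal 9 vs Proposal 2: Proposal 9 wins 6–1.
  Proposal 1 vs Proposal 2: Proposal 1 wins 6–1.
Copeland scores (wins − losses):
  Proposal 3: 1 − 4 = -3
  Proposal 4: 2 − 3 = -1
  Proposal 5: 5 − 0 = 5
  Proposal 9: 4 − 1 = 3
  Proposal 1: 2 − 3 = -1
  Proposal 2: 1 − 4 = -3
Proposal 5 has the best Copeland score.

Proposal 5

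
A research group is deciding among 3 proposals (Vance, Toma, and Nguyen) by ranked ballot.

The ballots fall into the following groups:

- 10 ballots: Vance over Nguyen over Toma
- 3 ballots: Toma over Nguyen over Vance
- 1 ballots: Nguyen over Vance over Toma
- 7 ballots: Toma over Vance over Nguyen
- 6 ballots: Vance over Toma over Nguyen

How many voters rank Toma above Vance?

10

Ballots ranking Toma above Vance: 3+7 = 10.
Ballots ranking Vance above Toma: 10+1+6 = 17.
So 10 of 27 voters prefer Toma to Vance.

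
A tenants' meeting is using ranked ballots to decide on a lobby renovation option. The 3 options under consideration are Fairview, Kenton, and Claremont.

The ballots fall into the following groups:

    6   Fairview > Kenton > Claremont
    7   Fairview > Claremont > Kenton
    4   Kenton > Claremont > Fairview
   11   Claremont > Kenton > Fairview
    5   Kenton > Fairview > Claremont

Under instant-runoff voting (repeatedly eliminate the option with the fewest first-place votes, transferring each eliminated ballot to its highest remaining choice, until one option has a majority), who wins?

Round 1: Fairview 13, Claremont 11, Kenton 9. Kenton has the fewest and is eliminated.
Round 2: Fairview 18, Claremont 15. Fairview has a majority.

Fairview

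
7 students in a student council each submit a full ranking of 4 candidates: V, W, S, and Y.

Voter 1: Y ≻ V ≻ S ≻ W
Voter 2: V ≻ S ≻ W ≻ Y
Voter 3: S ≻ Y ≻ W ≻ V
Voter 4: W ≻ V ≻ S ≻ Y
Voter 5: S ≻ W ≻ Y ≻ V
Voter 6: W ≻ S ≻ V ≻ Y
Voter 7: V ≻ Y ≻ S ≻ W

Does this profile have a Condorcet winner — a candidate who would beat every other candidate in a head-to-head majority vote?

No

Head-to-head results (7 voters total):
V vs W: W wins 4–3.
V vs S: V wins 4–3.
V vs Y: V wins 4–3.
W vs S: S wins 5–2.
W vs Y: W wins 4–3.
S vs Y: S wins 5–2.
No candidate beats all others: V beats S beats W beats V, a majority cycle.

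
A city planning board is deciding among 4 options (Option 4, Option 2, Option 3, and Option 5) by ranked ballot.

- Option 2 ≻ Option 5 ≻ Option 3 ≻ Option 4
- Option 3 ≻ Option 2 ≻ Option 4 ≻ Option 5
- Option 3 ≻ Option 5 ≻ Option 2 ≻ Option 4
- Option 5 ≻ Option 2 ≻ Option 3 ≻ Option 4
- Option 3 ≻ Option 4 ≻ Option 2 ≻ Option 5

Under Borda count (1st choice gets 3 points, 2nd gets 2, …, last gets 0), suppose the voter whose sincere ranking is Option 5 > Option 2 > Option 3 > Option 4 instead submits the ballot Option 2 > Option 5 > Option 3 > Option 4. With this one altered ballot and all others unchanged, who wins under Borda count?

Option 3

Borda totals with the altered ballot: Option 4 3, Option 2 10, Option 3 11, Option 5 6.
The winner is unchanged: still Option 3.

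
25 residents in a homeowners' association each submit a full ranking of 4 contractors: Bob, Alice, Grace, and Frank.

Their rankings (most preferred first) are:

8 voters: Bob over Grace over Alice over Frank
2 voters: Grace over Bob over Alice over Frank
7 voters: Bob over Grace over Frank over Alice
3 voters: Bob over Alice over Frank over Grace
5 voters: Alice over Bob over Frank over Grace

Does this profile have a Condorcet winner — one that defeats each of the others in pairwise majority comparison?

Head-to-head results (25 voters total):
Bob vs Alice: Bob wins 20–5.
Bob vs Grace: Bob wins 23–2.
Bob vs Frank: Bob wins 25–0.
Alice vs Grace: Grace wins 17–8.
Alice vs Frank: Alice wins 18–7.
Grace vs Frank: Grace wins 17–8.
Bob beats each rival — Alice (20–5), Grace (23–2), Frank (25–0) — so Bob is the Condorcet winner.

Yes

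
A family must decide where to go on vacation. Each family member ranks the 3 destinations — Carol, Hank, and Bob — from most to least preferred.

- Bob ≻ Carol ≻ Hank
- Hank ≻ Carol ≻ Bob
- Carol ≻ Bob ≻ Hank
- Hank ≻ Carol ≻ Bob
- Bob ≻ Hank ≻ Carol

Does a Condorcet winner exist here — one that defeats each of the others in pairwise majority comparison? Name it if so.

Head-to-head results (5 voters total):
Carol vs Hank: Hank wins 3–2.
Carol vs Bob: Carol wins 3–2.
Hank vs Bob: Bob wins 3–2.
No candidate beats all others: Carol beats Bob beats Hank beats Carol, a majority cycle.

None — there is no Condorcet winner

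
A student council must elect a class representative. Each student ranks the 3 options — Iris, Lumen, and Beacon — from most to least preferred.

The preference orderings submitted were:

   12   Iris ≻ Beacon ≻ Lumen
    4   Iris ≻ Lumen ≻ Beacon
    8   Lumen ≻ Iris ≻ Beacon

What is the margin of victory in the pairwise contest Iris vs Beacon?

24

Ballots ranking Iris above Beacon: 12+4+8 = 24.
Ballots ranking Beacon above Iris: 0.
Iris wins 24–0, a margin of 24.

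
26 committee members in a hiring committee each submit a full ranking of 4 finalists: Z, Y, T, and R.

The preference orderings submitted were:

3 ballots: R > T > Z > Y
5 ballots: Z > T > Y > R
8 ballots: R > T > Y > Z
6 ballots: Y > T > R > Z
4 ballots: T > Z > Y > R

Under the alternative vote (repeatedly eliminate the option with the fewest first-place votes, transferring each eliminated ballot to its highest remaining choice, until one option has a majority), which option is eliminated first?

T

Round 1: R 11, Y 6, Z 5, T 4. T has the fewest and is eliminated.
Round 2: R 11, Z 9, Y 6. Y has the fewest and is eliminated.
Round 3: R 17, Z 9. R has a majority.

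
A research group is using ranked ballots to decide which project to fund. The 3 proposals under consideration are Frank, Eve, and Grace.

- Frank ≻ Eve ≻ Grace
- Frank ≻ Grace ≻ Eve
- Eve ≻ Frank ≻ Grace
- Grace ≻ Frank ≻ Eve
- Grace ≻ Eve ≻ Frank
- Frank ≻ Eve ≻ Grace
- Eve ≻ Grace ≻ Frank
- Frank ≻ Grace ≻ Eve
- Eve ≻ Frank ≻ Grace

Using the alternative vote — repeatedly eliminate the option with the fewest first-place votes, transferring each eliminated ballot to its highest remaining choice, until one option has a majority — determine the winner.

Round 1: Frank 4, Eve 3, Grace 2. Grace has the fewest and is eliminated.
Round 2: Frank 5, Eve 4. Frank has a majority.

Frank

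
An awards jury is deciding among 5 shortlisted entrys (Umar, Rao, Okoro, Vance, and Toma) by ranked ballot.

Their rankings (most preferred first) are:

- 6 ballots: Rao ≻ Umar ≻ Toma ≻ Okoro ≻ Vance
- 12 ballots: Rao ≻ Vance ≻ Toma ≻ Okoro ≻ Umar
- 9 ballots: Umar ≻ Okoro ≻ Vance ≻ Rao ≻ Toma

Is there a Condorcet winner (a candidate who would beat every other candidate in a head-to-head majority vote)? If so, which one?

Rao

Head-to-head results (27 voters total):
Umar vs Rao: Rao wins 18–9.
Umar vs Okoro: Umar wins 15–12.
Umar vs Vance: Umar wins 15–12.
Umar vs Toma: Umar wins 15–12.
Rao vs Okoro: Rao wins 18–9.
Rao vs Vance: Rao wins 18–9.
Rao vs Toma: Rao wins 27–0.
Okoro vs Vance: Okoro wins 15–12.
Okoro vs Toma: Toma wins 18–9.
Vance vs Toma: Vance wins 21–6.
Rao beats each rival — Umar (18–9), Okoro (18–9), Vance (18–9), Toma (27–0) — so Rao is the Condorcet winner.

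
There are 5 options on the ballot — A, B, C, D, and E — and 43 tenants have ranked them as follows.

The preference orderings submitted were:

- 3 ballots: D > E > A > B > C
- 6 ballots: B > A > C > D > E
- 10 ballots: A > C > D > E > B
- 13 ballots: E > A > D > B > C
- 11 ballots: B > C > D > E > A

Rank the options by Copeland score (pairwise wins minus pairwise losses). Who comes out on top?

Pairwise results:
  A vs B: A wins 26–17.
  A vs C: A wins 32–11.
  A vs D: A wins 29–14.
  A vs E: E wins 27–16.
  B vs C: B wins 33–10.
  B vs D: D wins 26–17.
  B vs E: E wins 26–17.
  C vs D: C wins 27–16.
  C vs E: C wins 27–16.
  D vs E: D wins 30–13.
Copeland scores (wins − losses):
  A: 3 − 1 = 2
  B: 1 − 3 = -2
  C: 2 − 2 = 0
  D: 2 − 2 = 0
  E: 2 − 2 = 0
A has the best Copeland score.

A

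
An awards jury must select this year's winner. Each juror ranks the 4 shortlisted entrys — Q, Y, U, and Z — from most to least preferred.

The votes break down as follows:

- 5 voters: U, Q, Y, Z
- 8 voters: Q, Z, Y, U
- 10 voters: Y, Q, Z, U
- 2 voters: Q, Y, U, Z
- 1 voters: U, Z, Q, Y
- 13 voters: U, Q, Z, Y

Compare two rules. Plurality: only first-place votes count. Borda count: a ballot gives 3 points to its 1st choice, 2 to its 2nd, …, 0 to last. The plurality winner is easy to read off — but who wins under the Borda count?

Plurality first-place counts: Q 10, Y 10, U 19, Z 0 → U.
Borda totals: Q 87, Y 47, U 59, Z 41 → Q.

Q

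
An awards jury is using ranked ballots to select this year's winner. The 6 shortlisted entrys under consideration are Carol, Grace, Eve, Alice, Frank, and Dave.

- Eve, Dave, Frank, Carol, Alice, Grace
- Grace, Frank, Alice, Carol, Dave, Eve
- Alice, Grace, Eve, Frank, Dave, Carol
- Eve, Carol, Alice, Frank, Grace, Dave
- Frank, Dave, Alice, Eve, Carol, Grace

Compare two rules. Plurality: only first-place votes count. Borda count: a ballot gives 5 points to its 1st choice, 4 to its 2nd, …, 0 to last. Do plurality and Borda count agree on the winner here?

Plurality first-place counts: Carol 0, Grace 1, Eve 2, Alice 1, Frank 1, Dave 0 → Eve.
Borda totals: Carol 9, Grace 10, Eve 15, Alice 15, Frank 16, Dave 10 → Frank.
The two rules disagree: plurality picks Eve, Borda picks Frank.

No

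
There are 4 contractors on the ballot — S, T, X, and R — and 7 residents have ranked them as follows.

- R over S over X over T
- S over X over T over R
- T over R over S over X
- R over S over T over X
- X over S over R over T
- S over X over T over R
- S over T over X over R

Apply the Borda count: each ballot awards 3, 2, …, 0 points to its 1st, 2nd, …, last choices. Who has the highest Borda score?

S

Borda scores:
  S: 2 + 3 + 1 + 2 + 2 + 3 + 3 = 16
  T: 0 + 1 + 3 + 1 + 0 + 1 + 2 = 8
  X: 1 + 2 + 0 + 0 + 3 + 2 + 1 = 9
  R: 3 + 0 + 2 + 3 + 1 + 0 + 0 = 9
S has the highest total.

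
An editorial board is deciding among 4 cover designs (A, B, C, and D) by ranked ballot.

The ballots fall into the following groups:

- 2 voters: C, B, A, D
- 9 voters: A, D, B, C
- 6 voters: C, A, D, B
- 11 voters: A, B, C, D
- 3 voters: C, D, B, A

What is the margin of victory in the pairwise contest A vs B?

Ballots ranking A above B: 9+6+11 = 26.
Ballots ranking B above A: 2+3 = 5.
A wins 26–5, a margin of 21.

21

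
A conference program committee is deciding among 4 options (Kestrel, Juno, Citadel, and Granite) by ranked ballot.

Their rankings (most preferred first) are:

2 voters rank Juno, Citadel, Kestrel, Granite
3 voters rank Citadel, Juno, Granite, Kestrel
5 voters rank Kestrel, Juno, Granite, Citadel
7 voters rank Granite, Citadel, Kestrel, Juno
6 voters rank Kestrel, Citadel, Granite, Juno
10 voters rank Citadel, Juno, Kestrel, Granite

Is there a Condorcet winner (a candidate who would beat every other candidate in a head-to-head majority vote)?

Yes

Head-to-head results (33 voters total):
Kestrel vs Juno: Kestrel wins 18–15.
Kestrel vs Citadel: Citadel wins 22–11.
Kestrel vs Granite: Kestrel wins 23–10.
Juno vs Citadel: Citadel wins 26–7.
Juno vs Granite: Juno wins 20–13.
Citadel vs Granite: Citadel wins 21–12.
Citadel beats each rival — Kestrel (22–11), Juno (26–7), Granite (21–12) — so Citadel is the Condorcet winner.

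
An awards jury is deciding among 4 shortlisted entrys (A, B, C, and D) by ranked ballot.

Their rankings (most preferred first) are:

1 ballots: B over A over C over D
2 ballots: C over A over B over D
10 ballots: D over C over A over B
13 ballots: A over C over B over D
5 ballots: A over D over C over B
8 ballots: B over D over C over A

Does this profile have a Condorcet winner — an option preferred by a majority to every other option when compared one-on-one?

No

Head-to-head results (39 voters total):
A vs B: A wins 30–9.
A vs C: C wins 20–19.
A vs D: A wins 21–18.
B vs C: C wins 30–9.
B vs D: B wins 24–15.
C vs D: D wins 23–16.
No candidate beats all others: A beats D beats C beats A, a majority cycle.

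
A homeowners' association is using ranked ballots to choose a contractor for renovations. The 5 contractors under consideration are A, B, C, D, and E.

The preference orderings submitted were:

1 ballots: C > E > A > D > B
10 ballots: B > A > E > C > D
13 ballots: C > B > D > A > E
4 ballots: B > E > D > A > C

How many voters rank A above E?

23

Ballots ranking A above E: 10+13 = 23.
Ballots ranking E above A: 1+4 = 5.
So 23 of 28 voters prefer A to E.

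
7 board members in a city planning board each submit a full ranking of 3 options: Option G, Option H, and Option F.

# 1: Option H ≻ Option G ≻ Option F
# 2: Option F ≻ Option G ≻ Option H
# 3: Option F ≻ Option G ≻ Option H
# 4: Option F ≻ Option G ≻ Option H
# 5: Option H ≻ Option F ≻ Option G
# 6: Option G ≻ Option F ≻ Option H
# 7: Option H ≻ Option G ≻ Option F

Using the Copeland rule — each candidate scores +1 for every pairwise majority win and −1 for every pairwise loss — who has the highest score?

Option F

Pairwise results:
  Option G vs Option H: Option G wins 4–3.
  Option G vs Option F: Option F wins 4–3.
  Option H vs Option F: Option F wins 4–3.
Copeland scores (wins − losses):
  Option G: 1 − 1 = 0
  Option H: 0 − 2 = -2
  Option F: 2 − 0 = 2
Option F has the best Copeland score.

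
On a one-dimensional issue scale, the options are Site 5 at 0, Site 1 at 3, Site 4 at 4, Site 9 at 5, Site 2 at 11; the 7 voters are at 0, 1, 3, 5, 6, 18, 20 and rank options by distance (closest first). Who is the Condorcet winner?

Site 9

With single-peaked preferences on a line, the Condorcet winner is the candidate closest to the median voter.
The median voter (position 5) is closest to Site 9 at 5.
Check: Site 9 vs Site 2 — voters closer to Site 9: 5 of 7.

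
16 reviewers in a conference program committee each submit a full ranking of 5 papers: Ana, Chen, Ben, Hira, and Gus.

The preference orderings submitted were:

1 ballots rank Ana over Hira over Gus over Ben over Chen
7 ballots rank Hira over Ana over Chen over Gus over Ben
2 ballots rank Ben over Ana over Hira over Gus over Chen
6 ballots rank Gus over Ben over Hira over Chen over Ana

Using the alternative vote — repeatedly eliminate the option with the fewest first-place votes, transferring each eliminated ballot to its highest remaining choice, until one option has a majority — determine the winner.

Hira

Round 1: Hira 7, Gus 6, Ben 2, Ana 1, Chen 0. Chen has the fewest and is eliminated.
Round 2: Hira 7, Gus 6, Ben 2, Ana 1. Ana has the fewest and is eliminated.
Round 3: Hira 8, Gus 6, Ben 2. Ben has the fewest and is eliminated.
Round 4: Hira 10, Gus 6. Hira has a majority.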